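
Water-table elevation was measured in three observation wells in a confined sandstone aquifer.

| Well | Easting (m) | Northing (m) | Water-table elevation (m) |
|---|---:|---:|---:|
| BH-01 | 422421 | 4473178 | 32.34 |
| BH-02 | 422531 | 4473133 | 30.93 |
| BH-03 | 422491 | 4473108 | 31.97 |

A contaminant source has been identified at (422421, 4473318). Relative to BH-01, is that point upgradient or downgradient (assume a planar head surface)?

downgradient

With h = a·x + b·y + c and BH-01 as origin, the differences give:
  110·a + (-45)·b = -1.41
  70·a + (-70)·b = -0.37
Eliminate b (×(-70) and ×(-45), subtract): -4550·a = 82.050 → a = ∂h/∂x = -0.01803
Back-substitute: b = ∂h/∂y = -0.01275.
Head at (422421, 4473318) = 32.34 + (-0.01803)·(0) + (-0.01275)·(140) = 30.56 m.
That is lower than the 32.34 m at BH-01, so the point is downgradient.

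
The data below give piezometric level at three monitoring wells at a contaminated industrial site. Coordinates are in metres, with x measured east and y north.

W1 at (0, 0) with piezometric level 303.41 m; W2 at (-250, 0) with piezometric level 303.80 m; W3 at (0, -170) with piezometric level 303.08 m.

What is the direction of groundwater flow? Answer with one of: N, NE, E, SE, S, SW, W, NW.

∂h/∂x = (303.80 − 303.41) / (-250 − 0) = -0.001560
∂h/∂y = (303.08 − 303.41) / (-170 − 0) = +0.001941
Flow = −∇h = (+0.001560 east, -0.001941 north), which points southeast.

SE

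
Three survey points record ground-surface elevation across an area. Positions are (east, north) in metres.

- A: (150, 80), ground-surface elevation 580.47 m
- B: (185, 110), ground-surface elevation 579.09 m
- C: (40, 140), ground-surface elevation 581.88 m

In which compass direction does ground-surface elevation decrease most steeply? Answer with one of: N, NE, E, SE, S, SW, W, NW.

NE

With z = a·x + b·y + c and A as origin, the differences give:
  35·a + 30·b = -1.38
  (-110)·a + 60·b = +1.41
Eliminate b (×60 and ×30, subtract): 5400·a = -125.100 → a = ∂z/∂x = -0.02317
Back-substitute: b = ∂z/∂y = -0.01897.
Steepest decrease is along −∇f = (+0.02317 E, +0.01897 N) → northeast.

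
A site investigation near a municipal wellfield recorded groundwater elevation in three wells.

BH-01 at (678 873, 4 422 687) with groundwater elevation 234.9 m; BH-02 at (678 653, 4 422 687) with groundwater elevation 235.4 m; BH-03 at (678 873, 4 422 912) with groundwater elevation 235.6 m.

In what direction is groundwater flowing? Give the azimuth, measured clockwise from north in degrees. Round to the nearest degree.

144°

∂h/∂x = (235.4 − 234.9) / (678653 − 678873) = -0.002273
∂h/∂y = (235.6 − 234.9) / (4422912 − 4422687) = +0.003111
Flow direction (−∇h) has components (+0.002273 E, -0.003111 N).
Azimuth = atan2(E, N) = atan2(+0.002273, -0.003111) = 143.9° ≈ 144°.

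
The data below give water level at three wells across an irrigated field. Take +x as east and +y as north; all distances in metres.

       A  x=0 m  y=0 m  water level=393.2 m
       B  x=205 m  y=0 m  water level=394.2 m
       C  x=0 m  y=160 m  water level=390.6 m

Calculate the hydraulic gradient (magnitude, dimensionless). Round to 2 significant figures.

∂h/∂x = (394.2 − 393.2) / (205 − 0) = +0.004878
∂h/∂y = (390.6 − 393.2) / (160 − 0) = -0.01625
|∇h| = √(0.004878² + -0.01625²) = 0.01697

0.017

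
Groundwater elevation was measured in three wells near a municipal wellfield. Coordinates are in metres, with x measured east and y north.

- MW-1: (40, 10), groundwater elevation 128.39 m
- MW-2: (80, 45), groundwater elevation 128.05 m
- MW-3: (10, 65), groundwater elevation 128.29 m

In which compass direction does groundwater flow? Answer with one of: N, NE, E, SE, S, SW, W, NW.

NE

With h = a·x + b·y + c and MW-1 as origin, the differences give:
  40·a + 35·b = -0.34
  (-30)·a + 55·b = -0.10
Eliminate b (×55 and ×35, subtract): 3250·a = -15.200 → a = ∂h/∂x = -0.004677
Back-substitute: b = ∂h/∂y = -0.004369.
Flow = −∇h = (+0.004677 east, +0.004369 north), which points northeast.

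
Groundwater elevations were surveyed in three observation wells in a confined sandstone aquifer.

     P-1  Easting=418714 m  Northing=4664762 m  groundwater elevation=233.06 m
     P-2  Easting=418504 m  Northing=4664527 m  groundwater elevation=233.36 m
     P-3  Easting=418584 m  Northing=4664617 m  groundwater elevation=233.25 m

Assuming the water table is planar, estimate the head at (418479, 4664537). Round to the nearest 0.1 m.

With h = a·x + b·y + c and P-1 as origin, the differences give:
  (-210)·a + (-235)·b = +0.30
  (-130)·a + (-145)·b = +0.19
Eliminate b (×(-145) and ×(-235), subtract): -100·a = 1.150 → a = ∂h/∂x = -0.01150
Back-substitute: b = ∂h/∂y = +0.009000.
h(418479, 4664537) = 233.06 + (-0.01150)·(-235) + (+0.009000)·(-225) = 233.06 +2.702 -2.025 = 233.738 m.

233.7 m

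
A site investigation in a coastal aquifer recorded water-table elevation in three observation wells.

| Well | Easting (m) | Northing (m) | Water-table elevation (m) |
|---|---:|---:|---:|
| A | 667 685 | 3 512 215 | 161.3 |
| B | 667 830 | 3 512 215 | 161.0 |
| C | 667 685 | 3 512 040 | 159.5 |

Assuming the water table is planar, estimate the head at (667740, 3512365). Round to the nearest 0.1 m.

∂h/∂x = (161.0 − 161.3) / (667830 − 667685) = -0.002069
∂h/∂y = (159.5 − 161.3) / (3512040 − 3512215) = +0.01029
h(667740, 3512365) = 161.3 + (-0.002069)·(55) + (+0.01029)·(150) = 161.3 -0.114 +1.543 = 162.729 m.

162.7 m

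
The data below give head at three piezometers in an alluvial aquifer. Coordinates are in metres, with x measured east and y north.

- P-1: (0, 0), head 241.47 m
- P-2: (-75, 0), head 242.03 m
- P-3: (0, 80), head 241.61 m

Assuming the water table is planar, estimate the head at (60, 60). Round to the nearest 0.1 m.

∂h/∂x = (242.03 − 241.47) / (-75 − 0) = -0.007467
∂h/∂y = (241.61 − 241.47) / (80 − 0) = +0.001750
h(60, 60) = 241.47 + (-0.007467)·(60) + (+0.001750)·(60) = 241.47 -0.448 +0.105 = 241.127 m.

241.1 m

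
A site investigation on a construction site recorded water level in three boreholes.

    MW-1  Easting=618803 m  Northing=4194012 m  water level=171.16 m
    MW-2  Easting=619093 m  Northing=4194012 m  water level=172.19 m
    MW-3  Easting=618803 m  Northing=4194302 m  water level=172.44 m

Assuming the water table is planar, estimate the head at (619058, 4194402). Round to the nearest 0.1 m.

173.8 m

∂h/∂x = (172.19 − 171.16) / (619093 − 618803) = +0.003552
∂h/∂y = (172.44 − 171.16) / (4194302 − 4194012) = +0.004414
h(619058, 4194402) = 171.16 + (+0.003552)·(255) + (+0.004414)·(390) = 171.16 +0.906 +1.721 = 173.787 m.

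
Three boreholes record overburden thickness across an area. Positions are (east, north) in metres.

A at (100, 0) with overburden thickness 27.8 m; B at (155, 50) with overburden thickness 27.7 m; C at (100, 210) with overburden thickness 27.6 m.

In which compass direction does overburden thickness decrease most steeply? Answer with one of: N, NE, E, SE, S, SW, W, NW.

With d = a·x + b·y + c and A as origin, the differences give:
  55·a + 50·b = -0.1
  0·a + 210·b = -0.2
Eliminate b (×210 and ×50, subtract): 11550·a = -11.00 → a = ∂d/∂x = -0.0009524
Back-substitute: b = ∂d/∂y = -0.0009524.
Steepest decrease is along −∇f = (+0.0009524 E, +0.0009524 N) → northeast.

NE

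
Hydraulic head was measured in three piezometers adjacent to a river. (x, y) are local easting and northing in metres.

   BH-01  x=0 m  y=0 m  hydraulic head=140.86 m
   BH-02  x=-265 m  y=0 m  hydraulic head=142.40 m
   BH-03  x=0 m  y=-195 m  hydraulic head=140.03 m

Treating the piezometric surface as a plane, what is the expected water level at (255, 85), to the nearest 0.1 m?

139.7 m

∂h/∂x = (142.40 − 140.86) / (-265 − 0) = -0.005811
∂h/∂y = (140.03 − 140.86) / (-195 − 0) = +0.004256
h(255, 85) = 140.86 + (-0.005811)·(255) + (+0.004256)·(85) = 140.86 -1.482 +0.362 = 139.740 m.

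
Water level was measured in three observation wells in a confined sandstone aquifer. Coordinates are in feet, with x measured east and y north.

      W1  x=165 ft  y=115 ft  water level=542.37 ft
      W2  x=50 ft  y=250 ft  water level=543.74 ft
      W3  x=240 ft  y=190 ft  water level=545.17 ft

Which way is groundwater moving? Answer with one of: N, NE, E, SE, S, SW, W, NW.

With h = a·x + b·y + c and W1 as origin, the differences give:
  (-115)·a + 135·b = +1.37
  75·a + 75·b = +2.80
Eliminate b (×75 and ×135, subtract): -18750·a = -275.250 → a = ∂h/∂x = +0.01468
Back-substitute: b = ∂h/∂y = +0.02265.
Flow = −∇h = (-0.01468 east, -0.02265 north), which points southwest.

SW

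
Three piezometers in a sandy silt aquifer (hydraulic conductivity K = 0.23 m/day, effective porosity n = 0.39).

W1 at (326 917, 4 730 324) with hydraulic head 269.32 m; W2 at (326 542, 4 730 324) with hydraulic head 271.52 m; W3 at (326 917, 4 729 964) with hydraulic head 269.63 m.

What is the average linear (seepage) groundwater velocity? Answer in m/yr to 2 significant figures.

1.3 m/yr

∂h/∂x = (271.52 − 269.32) / (326542 − 326917) = -0.005867
∂h/∂y = (269.63 − 269.32) / (4729964 − 4730324) = -0.0008611
|∇h| = √(-0.005867² + -0.0008611²) = 0.00593
Seepage velocity v = K·i/n = 0.23 × 0.00593 / 0.39 = 0.003497 m/day = 1.277 m/yr.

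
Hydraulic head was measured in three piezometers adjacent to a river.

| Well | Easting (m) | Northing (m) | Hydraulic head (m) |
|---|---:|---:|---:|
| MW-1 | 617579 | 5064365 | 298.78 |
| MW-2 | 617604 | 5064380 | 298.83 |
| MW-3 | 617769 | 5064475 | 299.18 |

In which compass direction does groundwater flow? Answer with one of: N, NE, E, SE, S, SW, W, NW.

Taking MW-1 as reference: MW-2−MW-1 = (25, 15, +0.05); MW-3−MW-1 = (190, 110, +0.40).
Solve a·Δx + b·Δy = Δh: det = 25·110 − 190·15 = -100.
∂h/∂x = [(+0.05)·110 − (+0.40)·15] / -100 = +0.005000
∂h/∂y = [25·(+0.40) − 190·(+0.05)] / -100 = -0.005000
Flow = −∇h = (-0.005000 east, +0.005000 north), which points northwest.

NW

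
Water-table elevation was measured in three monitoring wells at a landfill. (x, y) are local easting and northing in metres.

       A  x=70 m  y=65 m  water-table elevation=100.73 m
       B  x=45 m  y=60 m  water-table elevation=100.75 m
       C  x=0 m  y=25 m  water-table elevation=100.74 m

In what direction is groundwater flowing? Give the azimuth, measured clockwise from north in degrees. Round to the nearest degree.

147°

Differences from A: to B (Δx, Δy, Δh) = (-25, -5, +0.02); to C = (-70, -40, +0.01).
Solve a·Δx + b·Δy = Δh: det = (-25)·(-40) − (-70)·(-5) = 650.
∂h/∂x = [(+0.02)·(-40) − (+0.01)·(-5)] / 650 = -0.001154
∂h/∂y = [(-25)·(+0.01) − (-70)·(+0.02)] / 650 = +0.001769
Flow direction (−∇h) has components (+0.001154 E, -0.001769 N).
Azimuth = atan2(E, N) = atan2(+0.001154, -0.001769) = 146.9° ≈ 147°.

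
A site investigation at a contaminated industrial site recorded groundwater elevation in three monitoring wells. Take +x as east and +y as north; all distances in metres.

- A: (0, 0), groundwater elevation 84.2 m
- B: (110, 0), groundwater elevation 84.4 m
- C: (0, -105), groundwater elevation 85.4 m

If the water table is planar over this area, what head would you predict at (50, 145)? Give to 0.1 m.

82.6 m

∂h/∂x = (84.4 − 84.2) / (110 − 0) = +0.001818
∂h/∂y = (85.4 − 84.2) / (-105 − 0) = -0.01143
h(50, 145) = 84.2 + (+0.001818)·(50) + (-0.01143)·(145) = 84.2 +0.091 -1.657 = 82.634 m.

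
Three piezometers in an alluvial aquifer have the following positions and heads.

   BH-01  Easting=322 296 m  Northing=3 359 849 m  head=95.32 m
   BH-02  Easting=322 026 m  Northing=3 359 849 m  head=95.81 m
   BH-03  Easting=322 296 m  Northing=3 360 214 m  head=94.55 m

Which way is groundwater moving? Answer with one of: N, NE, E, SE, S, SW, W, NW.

NE

∂h/∂x = (95.81 − 95.32) / (322026 − 322296) = -0.001815
∂h/∂y = (94.55 − 95.32) / (3360214 − 3359849) = -0.002110
Flow = −∇h = (+0.001815 east, +0.002110 north), which points northeast.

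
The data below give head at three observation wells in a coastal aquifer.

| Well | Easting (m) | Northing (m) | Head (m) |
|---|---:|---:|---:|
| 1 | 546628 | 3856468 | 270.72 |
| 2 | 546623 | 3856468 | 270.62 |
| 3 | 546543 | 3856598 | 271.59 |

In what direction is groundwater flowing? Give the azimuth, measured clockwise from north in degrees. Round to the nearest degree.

With h = a·x + b·y + c and 1 as origin, the differences give:
  (-5)·a + 0·b = -0.10
  (-85)·a + 130·b = +0.87
Eliminate b (×130 and ×0, subtract): -650·a = -13.000 → a = ∂h/∂x = +0.02000
Back-substitute: b = ∂h/∂y = +0.01977.
Flow direction (−∇h) has components (-0.02000 E, -0.01977 N).
Azimuth = atan2(E, N) = atan2(-0.02000, -0.01977) = 225.3° ≈ 225°.

225°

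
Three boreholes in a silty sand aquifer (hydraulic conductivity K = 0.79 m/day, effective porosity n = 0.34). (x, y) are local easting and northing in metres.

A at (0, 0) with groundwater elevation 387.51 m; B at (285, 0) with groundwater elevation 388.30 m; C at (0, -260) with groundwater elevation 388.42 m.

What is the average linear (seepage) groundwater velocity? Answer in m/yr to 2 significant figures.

3.8 m/yr

∂h/∂x = (388.30 − 387.51) / (285 − 0) = +0.002772
∂h/∂y = (388.42 − 387.51) / (-260 − 0) = -0.003500
|∇h| = √(0.002772² + -0.003500²) = 0.004465
Seepage velocity v = K·i/n = 0.79 × 0.004465 / 0.34 = 0.01037 m/day = 3.788 m/yr.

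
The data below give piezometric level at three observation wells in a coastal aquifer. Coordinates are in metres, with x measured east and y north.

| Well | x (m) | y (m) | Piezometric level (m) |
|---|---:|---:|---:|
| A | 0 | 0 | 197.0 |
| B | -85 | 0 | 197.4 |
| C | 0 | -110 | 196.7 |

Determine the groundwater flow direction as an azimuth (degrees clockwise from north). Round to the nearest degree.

∂h/∂x = (197.4 − 197.0) / (-85 − 0) = -0.004706
∂h/∂y = (196.7 − 197.0) / (-110 − 0) = +0.002727
Flow direction (−∇h) has components (+0.004706 E, -0.002727 N).
Azimuth = atan2(E, N) = atan2(+0.004706, -0.002727) = 120.1° ≈ 120°.

120°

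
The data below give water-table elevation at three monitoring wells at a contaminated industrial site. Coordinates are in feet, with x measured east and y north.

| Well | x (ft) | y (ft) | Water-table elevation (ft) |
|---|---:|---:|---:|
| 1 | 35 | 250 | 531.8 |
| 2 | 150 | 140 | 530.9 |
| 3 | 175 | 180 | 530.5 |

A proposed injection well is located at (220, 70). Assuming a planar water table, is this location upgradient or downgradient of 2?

downgradient

With h = a·x + b·y + c and 1 as origin, the differences give:
  115·a + (-110)·b = -0.9
  140·a + (-70)·b = -1.3
Eliminate b (×(-70) and ×(-110), subtract): 7350·a = -80.00 → a = ∂h/∂x = -0.01088
Back-substitute: b = ∂h/∂y = -0.003197.
Head at (220, 70) = 531.8 + (-0.01088)·(185) + (-0.003197)·(-180) = 530.36 ft.
That is lower than the 530.9 ft at 2, so the point is downgradient.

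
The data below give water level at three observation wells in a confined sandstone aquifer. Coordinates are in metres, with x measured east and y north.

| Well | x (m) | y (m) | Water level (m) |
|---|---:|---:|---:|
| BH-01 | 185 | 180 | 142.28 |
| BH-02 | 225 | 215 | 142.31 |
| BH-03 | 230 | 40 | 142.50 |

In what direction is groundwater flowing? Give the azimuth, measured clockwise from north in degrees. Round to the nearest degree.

302°

Differences from BH-01: to BH-02 (Δx, Δy, Δh) = (40, 35, +0.03); to BH-03 = (45, -140, +0.22).
Solve a·Δx + b·Δy = Δh: det = 40·(-140) − 45·35 = -7175.
∂h/∂x = [(+0.03)·(-140) − (+0.22)·35] / -7175 = +0.001659
∂h/∂y = [40·(+0.22) − 45·(+0.03)] / -7175 = -0.001038
Flow direction (−∇h) has components (-0.001659 E, +0.001038 N).
Azimuth = atan2(E, N) = atan2(-0.001659, +0.001038) = 302.0° ≈ 302°.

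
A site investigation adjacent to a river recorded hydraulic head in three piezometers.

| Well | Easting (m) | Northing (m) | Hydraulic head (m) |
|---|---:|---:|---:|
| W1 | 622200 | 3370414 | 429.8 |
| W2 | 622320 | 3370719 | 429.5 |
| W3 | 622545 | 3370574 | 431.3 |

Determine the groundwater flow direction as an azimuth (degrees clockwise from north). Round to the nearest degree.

Differences from W1: to W2 (Δx, Δy, Δh) = (120, 305, -0.3); to W3 = (345, 160, +1.5).
Solve a·Δx + b·Δy = Δh: det = 120·160 − 345·305 = -86025.
∂h/∂x = [(-0.3)·160 − (+1.5)·305] / -86025 = +0.005876
∂h/∂y = [120·(+1.5) − 345·(-0.3)] / -86025 = -0.003296
Flow direction (−∇h) has components (-0.005876 E, +0.003296 N).
Azimuth = atan2(E, N) = atan2(-0.005876, +0.003296) = 299.3° ≈ 299°.

299°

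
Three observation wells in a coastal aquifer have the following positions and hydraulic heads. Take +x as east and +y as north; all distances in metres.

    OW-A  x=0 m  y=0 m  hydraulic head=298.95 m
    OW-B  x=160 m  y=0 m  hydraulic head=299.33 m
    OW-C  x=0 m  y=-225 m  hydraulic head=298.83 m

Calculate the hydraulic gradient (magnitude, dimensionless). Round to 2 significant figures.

0.0024

∂h/∂x = (299.33 − 298.95) / (160 − 0) = +0.002375
∂h/∂y = (298.83 − 298.95) / (-225 − 0) = +0.0005333
|∇h| = √(0.002375² + 0.0005333²) = 0.002434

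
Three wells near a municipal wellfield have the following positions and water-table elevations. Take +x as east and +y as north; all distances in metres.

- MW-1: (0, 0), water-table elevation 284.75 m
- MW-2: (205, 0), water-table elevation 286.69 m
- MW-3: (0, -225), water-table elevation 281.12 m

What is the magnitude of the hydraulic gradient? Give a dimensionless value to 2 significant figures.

0.019

∂h/∂x = (286.69 − 284.75) / (205 − 0) = +0.009463
∂h/∂y = (281.12 − 284.75) / (-225 − 0) = +0.01613
|∇h| = √(0.009463² + 0.01613²) = 0.0187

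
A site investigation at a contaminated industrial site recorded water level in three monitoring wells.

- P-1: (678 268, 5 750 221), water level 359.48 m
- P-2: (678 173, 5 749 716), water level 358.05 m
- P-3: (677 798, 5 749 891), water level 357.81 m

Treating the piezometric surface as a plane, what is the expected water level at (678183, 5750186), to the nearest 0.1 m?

359.2 m

Taking P-1 as reference: P-2−P-1 = (-95, -505, -1.43); P-3−P-1 = (-470, -330, -1.67).
Solve a·Δx + b·Δy = Δh: det = (-95)·(-330) − (-470)·(-505) = -206000.
∂h/∂x = [(-1.43)·(-330) − (-1.67)·(-505)] / -206000 = +0.001803
∂h/∂y = [(-95)·(-1.67) − (-470)·(-1.43)] / -206000 = +0.002492
h(678183, 5750186) = 359.48 + (+0.001803)·(-85) + (+0.002492)·(-35) = 359.48 -0.153 -0.087 = 359.239 m.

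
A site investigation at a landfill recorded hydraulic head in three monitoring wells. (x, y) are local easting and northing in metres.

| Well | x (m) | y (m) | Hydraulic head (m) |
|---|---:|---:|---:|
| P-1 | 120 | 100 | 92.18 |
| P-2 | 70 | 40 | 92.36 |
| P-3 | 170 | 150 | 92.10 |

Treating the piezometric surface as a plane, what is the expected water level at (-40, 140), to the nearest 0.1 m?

Taking P-1 as reference: P-2−P-1 = (-50, -60, +0.18); P-3−P-1 = (50, 50, -0.08).
Determinant of the coordinate differences = (-50)·50 − 50·(-60) = 500.
∂h/∂x = [(+0.18)·50 − (-0.08)·(-60)] / 500 = +0.008400
∂h/∂y = [(-50)·(-0.08) − 50·(+0.18)] / 500 = -0.010000
h(-40, 140) = 92.18 + (+0.008400)·(-160) + (-0.010000)·(40) = 92.18 -1.344 -0.400 = 90.436 m.

90.4 m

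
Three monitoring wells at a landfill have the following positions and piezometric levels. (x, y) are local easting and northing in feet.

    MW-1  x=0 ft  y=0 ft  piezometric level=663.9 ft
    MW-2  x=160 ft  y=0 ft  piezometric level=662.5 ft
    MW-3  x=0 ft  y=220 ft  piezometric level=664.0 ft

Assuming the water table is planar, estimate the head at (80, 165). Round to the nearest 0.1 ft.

663.3 ft

∂h/∂x = (662.5 − 663.9) / (160 − 0) = -0.008750
∂h/∂y = (664.0 − 663.9) / (220 − 0) = +0.0004545
h(80, 165) = 663.9 + (-0.008750)·(80) + (+0.0004545)·(165) = 663.9 -0.700 +0.075 = 663.275 ft.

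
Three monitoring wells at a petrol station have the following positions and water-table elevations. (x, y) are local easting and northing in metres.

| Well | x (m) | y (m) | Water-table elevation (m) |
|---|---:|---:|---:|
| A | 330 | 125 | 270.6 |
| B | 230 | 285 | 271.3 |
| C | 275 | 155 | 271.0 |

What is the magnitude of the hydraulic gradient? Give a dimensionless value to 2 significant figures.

Three-point gradient (reference A): Δ to B = (-100, 160, +0.7), Δ to C = (-55, 30, +0.4).
∂h/∂x = -0.007414, ∂h/∂y = -0.0002586 (det = 5800).
|∇h| = √(-0.007414² + -0.0002586²) = 0.007419

0.0074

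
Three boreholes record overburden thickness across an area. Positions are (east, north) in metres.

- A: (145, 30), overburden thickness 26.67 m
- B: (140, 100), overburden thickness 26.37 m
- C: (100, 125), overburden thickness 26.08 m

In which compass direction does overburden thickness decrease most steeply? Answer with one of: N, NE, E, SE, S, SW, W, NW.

Three-point gradient (reference A): Δ to B = (-5, 70, -0.30), Δ to C = (-45, 95, -0.59).
∂d/∂x = +0.004785, ∂d/∂y = -0.003944 (det = 2675).
Steepest decrease is along −∇f = (-0.004785 E, +0.003944 N) → northwest.

NW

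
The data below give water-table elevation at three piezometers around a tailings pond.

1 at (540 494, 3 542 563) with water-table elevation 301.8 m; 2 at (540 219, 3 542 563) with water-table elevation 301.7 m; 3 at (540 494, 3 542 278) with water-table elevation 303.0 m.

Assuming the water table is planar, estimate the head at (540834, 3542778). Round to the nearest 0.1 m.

301.0 m

∂h/∂x = (301.7 − 301.8) / (540219 − 540494) = +0.0003636
∂h/∂y = (303.0 − 301.8) / (3542278 − 3542563) = -0.004211
h(540834, 3542778) = 301.8 + (+0.0003636)·(340) + (-0.004211)·(215) = 301.8 +0.124 -0.905 = 301.018 m.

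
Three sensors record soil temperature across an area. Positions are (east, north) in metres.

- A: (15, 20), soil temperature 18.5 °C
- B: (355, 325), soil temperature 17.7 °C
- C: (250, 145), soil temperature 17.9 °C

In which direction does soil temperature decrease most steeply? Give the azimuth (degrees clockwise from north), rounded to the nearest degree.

101°

Taking A as reference: B−A = (340, 305, -0.8); C−A = (235, 125, -0.6).
Determinant of the coordinate differences = 340·125 − 235·305 = -29175.
∂T/∂x = [(-0.8)·125 − (-0.6)·305] / -29175 = -0.002845
∂T/∂y = [340·(-0.6) − 235·(-0.8)] / -29175 = +0.0005484
Steepest decrease is along −∇f: components (+0.002845 E, -0.0005484 N).
Azimuth = atan2(+0.002845, -0.0005484) = 100.9° ≈ 101°.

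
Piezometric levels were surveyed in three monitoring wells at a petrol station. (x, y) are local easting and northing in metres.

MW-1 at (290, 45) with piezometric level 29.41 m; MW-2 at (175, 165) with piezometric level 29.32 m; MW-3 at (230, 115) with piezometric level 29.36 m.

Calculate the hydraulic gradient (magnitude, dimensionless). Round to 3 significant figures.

0.000542

Three-point gradient (reference MW-1): Δ to MW-2 = (-115, 120, -0.09), Δ to MW-3 = (-60, 70, -0.05).
∂h/∂x = +0.0003529, ∂h/∂y = -0.0004118 (det = -850).
|∇h| = √(0.0003529² + -0.0004118²) = 0.0005423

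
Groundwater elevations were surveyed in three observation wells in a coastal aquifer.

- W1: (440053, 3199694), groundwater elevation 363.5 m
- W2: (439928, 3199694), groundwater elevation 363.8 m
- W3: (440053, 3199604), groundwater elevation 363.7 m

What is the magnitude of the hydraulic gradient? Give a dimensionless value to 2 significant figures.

∂h/∂x = (363.8 − 363.5) / (439928 − 440053) = -0.002400
∂h/∂y = (363.7 − 363.5) / (3199604 − 3199694) = -0.002222
|∇h| = √(-0.002400² + -0.002222²) = 0.003271

0.0033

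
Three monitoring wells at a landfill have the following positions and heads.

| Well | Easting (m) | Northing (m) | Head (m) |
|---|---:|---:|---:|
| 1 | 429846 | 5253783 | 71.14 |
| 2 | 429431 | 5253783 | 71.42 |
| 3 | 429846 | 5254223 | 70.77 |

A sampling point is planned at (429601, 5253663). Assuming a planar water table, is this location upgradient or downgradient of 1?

∂h/∂x = (71.42 − 71.14) / (429431 − 429846) = -0.0006747
∂h/∂y = (70.77 − 71.14) / (5254223 − 5253783) = -0.0008409
Head at (429601, 5253663) = 71.14 + (-0.0006747)·(-245) + (-0.0008409)·(-120) = 71.41 m.
That is higher than the 71.14 m at 1, so the point is upgradient.

upgradient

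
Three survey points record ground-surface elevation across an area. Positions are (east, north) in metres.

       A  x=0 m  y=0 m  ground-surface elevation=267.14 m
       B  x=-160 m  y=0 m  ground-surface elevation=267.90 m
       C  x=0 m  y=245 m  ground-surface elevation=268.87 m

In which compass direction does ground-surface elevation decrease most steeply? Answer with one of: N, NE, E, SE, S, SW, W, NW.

∂z/∂x = (267.90 − 267.14) / (-160 − 0) = -0.004750
∂z/∂y = (268.87 − 267.14) / (245 − 0) = +0.007061
Steepest decrease is along −∇f = (+0.004750 E, -0.007061 N) → southeast.

SE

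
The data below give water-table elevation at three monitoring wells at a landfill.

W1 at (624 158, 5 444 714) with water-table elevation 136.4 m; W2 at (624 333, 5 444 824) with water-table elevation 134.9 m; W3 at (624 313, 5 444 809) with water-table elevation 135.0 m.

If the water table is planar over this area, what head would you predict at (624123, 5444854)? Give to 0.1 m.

With h = a·x + b·y + c and W1 as origin, the differences give:
  175·a + 110·b = -1.5
  155·a + 95·b = -1.4
Eliminate b (×95 and ×110, subtract): -425·a = 11.50 → a = ∂h/∂x = -0.02706
Back-substitute: b = ∂h/∂y = +0.02941.
h(624123, 5444854) = 136.4 + (-0.02706)·(-35) + (+0.02941)·(140) = 136.4 +0.947 +4.118 = 141.465 m.

141.5 m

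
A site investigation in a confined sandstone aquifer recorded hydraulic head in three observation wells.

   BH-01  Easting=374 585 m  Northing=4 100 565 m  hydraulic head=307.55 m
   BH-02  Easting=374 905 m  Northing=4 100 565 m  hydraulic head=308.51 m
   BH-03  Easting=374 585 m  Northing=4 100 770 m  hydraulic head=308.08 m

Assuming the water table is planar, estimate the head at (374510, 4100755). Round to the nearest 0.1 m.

307.8 m

∂h/∂x = (308.51 − 307.55) / (374905 − 374585) = +0.003000
∂h/∂y = (308.08 − 307.55) / (4100770 − 4100565) = +0.002585
h(374510, 4100755) = 307.55 + (+0.003000)·(-75) + (+0.002585)·(190) = 307.55 -0.225 +0.491 = 307.816 m.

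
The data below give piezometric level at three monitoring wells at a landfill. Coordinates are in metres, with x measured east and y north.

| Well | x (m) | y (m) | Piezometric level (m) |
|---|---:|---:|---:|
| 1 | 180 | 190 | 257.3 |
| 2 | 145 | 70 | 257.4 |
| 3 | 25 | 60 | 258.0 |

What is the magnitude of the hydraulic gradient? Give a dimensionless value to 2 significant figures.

0.0051

Three-point gradient (reference 1): Δ to 2 = (-35, -120, +0.1), Δ to 3 = (-155, -130, +0.7).
∂h/∂x = -0.005053, ∂h/∂y = +0.0006406 (det = -14050).
|∇h| = √(-0.005053² + 0.0006406²) = 0.005093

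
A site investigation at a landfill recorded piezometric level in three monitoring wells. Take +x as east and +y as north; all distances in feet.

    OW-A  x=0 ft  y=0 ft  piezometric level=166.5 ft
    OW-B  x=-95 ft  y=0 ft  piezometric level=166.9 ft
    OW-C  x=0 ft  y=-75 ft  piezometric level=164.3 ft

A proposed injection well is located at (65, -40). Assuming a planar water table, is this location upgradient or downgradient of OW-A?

downgradient

∂h/∂x = (166.9 − 166.5) / (-95 − 0) = -0.004211
∂h/∂y = (164.3 − 166.5) / (-75 − 0) = +0.02933
Head at (65, -40) = 166.5 + (-0.004211)·(65) + (+0.02933)·(-40) = 165.05 ft.
That is lower than the 166.5 ft at OW-A, so the point is downgradient.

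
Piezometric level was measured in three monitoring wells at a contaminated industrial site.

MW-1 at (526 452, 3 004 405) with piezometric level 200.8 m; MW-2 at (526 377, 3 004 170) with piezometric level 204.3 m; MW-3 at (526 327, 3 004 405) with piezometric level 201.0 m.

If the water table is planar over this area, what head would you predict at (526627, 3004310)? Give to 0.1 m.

201.9 m

With h = a·x + b·y + c and MW-1 as origin, the differences give:
  (-75)·a + (-235)·b = +3.5
  (-125)·a + 0·b = +0.2
Eliminate b (×0 and ×(-235), subtract): -29375·a = 47.00 → a = ∂h/∂x = -0.001600
Back-substitute: b = ∂h/∂y = -0.01438.
h(526627, 3004310) = 200.8 + (-0.001600)·(175) + (-0.01438)·(-95) = 200.8 -0.280 +1.366 = 201.886 m.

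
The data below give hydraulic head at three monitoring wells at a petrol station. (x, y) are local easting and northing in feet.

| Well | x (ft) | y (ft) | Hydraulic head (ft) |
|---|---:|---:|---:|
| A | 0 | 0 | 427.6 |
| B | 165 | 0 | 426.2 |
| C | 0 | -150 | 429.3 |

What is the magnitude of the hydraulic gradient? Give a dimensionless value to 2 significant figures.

0.014

∂h/∂x = (426.2 − 427.6) / (165 − 0) = -0.008485
∂h/∂y = (429.3 − 427.6) / (-150 − 0) = -0.01133
|∇h| = √(-0.008485² + -0.01133²) = 0.01416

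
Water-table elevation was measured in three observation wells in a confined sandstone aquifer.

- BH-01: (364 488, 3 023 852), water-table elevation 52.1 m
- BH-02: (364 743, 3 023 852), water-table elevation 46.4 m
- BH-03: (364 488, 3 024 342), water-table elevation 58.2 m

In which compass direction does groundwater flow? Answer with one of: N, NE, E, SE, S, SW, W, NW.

∂h/∂x = (46.4 − 52.1) / (364743 − 364488) = -0.02235
∂h/∂y = (58.2 − 52.1) / (3024342 − 3023852) = +0.01245
Flow = −∇h = (+0.02235 east, -0.01245 north), which points southeast.

SE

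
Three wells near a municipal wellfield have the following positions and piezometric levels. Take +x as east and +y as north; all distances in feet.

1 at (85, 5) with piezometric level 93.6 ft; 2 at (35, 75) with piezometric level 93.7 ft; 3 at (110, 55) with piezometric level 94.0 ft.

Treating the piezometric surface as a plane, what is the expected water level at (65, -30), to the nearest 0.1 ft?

Taking 1 as reference: 2−1 = (-50, 70, +0.1); 3−1 = (25, 50, +0.4).
Solve a·Δx + b·Δy = Δh: det = (-50)·50 − 25·70 = -4250.
∂h/∂x = [(+0.1)·50 − (+0.4)·70] / -4250 = +0.005412
∂h/∂y = [(-50)·(+0.4) − 25·(+0.1)] / -4250 = +0.005294
h(65, -30) = 93.6 + (+0.005412)·(-20) + (+0.005294)·(-35) = 93.6 -0.108 -0.185 = 93.306 ft.

93.3 ft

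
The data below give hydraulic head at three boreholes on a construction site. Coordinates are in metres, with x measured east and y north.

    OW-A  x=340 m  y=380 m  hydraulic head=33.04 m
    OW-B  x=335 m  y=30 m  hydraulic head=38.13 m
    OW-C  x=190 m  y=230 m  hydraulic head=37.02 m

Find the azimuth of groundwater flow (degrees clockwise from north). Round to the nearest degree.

040°

Differences from OW-A: to OW-B (Δx, Δy, Δh) = (-5, -350, +5.09); to OW-C = (-150, -150, +3.98).
Solve a·Δx + b·Δy = Δh: det = (-5)·(-150) − (-150)·(-350) = -51750.
∂h/∂x = [(+5.09)·(-150) − (+3.98)·(-350)] / -51750 = -0.01216
∂h/∂y = [(-5)·(+3.98) − (-150)·(+5.09)] / -51750 = -0.01437
Flow direction (−∇h) has components (+0.01216 E, +0.01437 N).
Azimuth = atan2(E, N) = atan2(+0.01216, +0.01437) = 40.2° ≈ 040°.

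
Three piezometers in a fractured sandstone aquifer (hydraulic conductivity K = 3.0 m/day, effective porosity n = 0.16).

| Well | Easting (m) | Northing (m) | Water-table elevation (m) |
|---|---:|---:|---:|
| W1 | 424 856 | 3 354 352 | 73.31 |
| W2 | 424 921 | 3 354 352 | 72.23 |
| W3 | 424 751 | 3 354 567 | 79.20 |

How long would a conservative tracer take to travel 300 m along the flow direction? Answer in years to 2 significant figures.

1.7 years

Taking W1 as reference: W2−W1 = (65, 0, -1.08); W3−W1 = (-105, 215, +5.89).
Determinant of the coordinate differences = 65·215 − (-105)·0 = 13975.
∂h/∂x = [(-1.08)·215 − (+5.89)·0] / 13975 = -0.01662
∂h/∂y = [65·(+5.89) − (-105)·(-1.08)] / 13975 = +0.01928
|∇h| = √(-0.01662² + 0.01928²) = 0.02545
Seepage velocity v = K·i/n = 3.0 × 0.02545 / 0.16 = 0.4772 m/day.
t = 300 / 0.4772 = 628.7 days = 1.72 years.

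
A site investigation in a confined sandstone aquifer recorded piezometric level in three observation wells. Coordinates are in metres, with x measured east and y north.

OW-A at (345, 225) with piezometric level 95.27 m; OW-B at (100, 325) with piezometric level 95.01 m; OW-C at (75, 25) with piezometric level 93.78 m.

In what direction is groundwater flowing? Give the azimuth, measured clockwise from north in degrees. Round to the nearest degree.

214°

With h = a·x + b·y + c and OW-A as origin, the differences give:
  (-245)·a + 100·b = -0.26
  (-270)·a + (-200)·b = -1.49
Eliminate b (×(-200) and ×100, subtract): 76000·a = 201.000 → a = ∂h/∂x = +0.002645
Back-substitute: b = ∂h/∂y = +0.003880.
Flow direction (−∇h) has components (-0.002645 E, -0.003880 N).
Azimuth = atan2(E, N) = atan2(-0.002645, -0.003880) = 214.3° ≈ 214°.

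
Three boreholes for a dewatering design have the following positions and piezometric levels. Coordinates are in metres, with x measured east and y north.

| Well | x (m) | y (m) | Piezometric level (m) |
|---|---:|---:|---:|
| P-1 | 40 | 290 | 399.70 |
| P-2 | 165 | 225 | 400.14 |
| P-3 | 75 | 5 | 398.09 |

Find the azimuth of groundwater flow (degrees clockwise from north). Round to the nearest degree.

227°

Three-point gradient (reference P-1): Δ to P-2 = (125, -65, +0.44), Δ to P-3 = (35, -285, -1.61).
∂h/∂x = +0.006898, ∂h/∂y = +0.006496 (det = -33350).
Flow direction (−∇h) has components (-0.006898 E, -0.006496 N).
Azimuth = atan2(E, N) = atan2(-0.006898, -0.006496) = 226.7° ≈ 227°.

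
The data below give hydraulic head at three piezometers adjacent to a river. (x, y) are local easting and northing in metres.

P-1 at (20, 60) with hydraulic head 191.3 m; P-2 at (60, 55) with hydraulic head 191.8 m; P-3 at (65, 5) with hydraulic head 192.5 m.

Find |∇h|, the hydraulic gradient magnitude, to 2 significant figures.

0.017

Differences from P-1: to P-2 (Δx, Δy, Δh) = (40, -5, +0.5); to P-3 = (45, -55, +1.2).
Solve a·Δx + b·Δy = Δh: det = 40·(-55) − 45·(-5) = -1975.
∂h/∂x = [(+0.5)·(-55) − (+1.2)·(-5)] / -1975 = +0.01089
∂h/∂y = [40·(+1.2) − 45·(+0.5)] / -1975 = -0.01291
|∇h| = √(0.01089² + -0.01291²) = 0.01689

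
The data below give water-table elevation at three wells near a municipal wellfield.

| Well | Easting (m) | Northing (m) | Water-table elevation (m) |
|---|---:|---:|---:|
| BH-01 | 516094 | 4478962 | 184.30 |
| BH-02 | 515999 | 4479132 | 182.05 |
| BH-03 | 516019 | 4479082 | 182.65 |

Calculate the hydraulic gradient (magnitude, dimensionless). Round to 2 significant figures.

Three-point gradient (reference BH-01): Δ to BH-02 = (-95, 170, -2.25), Δ to BH-03 = (-75, 120, -1.65).
∂h/∂x = +0.007778, ∂h/∂y = -0.008889 (det = 1350).
|∇h| = √(0.007778² + -0.008889²) = 0.01181

0.012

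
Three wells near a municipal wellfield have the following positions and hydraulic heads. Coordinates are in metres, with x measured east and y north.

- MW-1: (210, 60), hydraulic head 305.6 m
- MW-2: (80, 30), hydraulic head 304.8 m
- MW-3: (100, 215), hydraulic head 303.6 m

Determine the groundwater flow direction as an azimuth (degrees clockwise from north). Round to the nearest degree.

313°

With h = a·x + b·y + c and MW-1 as origin, the differences give:
  (-130)·a + (-30)·b = -0.8
  (-110)·a + 155·b = -2.0
Eliminate b (×155 and ×(-30), subtract): -23450·a = -184.00 → a = ∂h/∂x = +0.007846
Back-substitute: b = ∂h/∂y = -0.007335.
Flow direction (−∇h) has components (-0.007846 E, +0.007335 N).
Azimuth = atan2(E, N) = atan2(-0.007846, +0.007335) = 313.1° ≈ 313°.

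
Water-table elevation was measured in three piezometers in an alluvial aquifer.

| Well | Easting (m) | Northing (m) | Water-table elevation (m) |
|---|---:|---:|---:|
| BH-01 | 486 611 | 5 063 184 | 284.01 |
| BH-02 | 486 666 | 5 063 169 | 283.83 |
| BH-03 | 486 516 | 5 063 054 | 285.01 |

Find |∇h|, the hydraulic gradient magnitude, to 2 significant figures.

With h = a·x + b·y + c and BH-01 as origin, the differences give:
  55·a + (-15)·b = -0.18
  (-95)·a + (-130)·b = +1.00
Eliminate b (×(-130) and ×(-15), subtract): -8575·a = 38.400 → a = ∂h/∂x = -0.004478
Back-substitute: b = ∂h/∂y = -0.004420.
|∇h| = √(-0.004478² + -0.004420²) = 0.006292

0.0063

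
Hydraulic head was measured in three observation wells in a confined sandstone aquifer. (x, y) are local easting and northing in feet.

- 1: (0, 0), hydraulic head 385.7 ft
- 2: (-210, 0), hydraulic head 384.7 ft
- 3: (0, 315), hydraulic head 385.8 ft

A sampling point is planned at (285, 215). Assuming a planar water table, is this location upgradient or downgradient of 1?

upgradient

∂h/∂x = (384.7 − 385.7) / (-210 − 0) = +0.004762
∂h/∂y = (385.8 − 385.7) / (315 − 0) = +0.0003175
Head at (285, 215) = 385.7 + (+0.004762)·(285) + (+0.0003175)·(215) = 387.13 ft.
That is higher than the 385.7 ft at 1, so the point is upgradient.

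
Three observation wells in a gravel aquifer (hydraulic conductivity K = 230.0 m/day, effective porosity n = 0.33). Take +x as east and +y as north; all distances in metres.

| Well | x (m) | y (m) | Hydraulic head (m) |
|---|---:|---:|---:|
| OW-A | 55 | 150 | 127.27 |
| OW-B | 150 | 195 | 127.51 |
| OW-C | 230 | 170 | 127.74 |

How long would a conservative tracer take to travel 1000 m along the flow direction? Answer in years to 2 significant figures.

1.4 years

Differences from OW-A: to OW-B (Δx, Δy, Δh) = (95, 45, +0.24); to OW-C = (175, 20, +0.47).
Determinant of the coordinate differences = 95·20 − 175·45 = -5975.
∂h/∂x = [(+0.24)·20 − (+0.47)·45] / -5975 = +0.002736
∂h/∂y = [95·(+0.47) − 175·(+0.24)] / -5975 = -0.0004435
|∇h| = √(0.002736² + -0.0004435²) = 0.002772
Seepage velocity v = K·i/n = 230.0 × 0.002772 / 0.33 = 1.932 m/day.
t = 1000 / 1.932 = 517.6 days = 1.42 years.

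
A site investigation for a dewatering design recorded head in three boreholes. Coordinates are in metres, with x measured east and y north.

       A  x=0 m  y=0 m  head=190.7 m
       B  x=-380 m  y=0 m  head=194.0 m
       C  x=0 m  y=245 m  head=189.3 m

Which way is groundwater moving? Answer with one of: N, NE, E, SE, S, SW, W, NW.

NE

∂h/∂x = (194.0 − 190.7) / (-380 − 0) = -0.008684
∂h/∂y = (189.3 − 190.7) / (245 − 0) = -0.005714
Flow = −∇h = (+0.008684 east, +0.005714 north), which points northeast.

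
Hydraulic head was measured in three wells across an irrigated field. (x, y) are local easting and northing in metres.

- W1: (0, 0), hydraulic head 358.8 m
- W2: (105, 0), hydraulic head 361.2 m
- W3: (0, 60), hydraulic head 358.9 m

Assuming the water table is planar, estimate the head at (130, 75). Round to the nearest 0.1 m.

361.9 m

∂h/∂x = (361.2 − 358.8) / (105 − 0) = +0.02286
∂h/∂y = (358.9 − 358.8) / (60 − 0) = +0.001667
h(130, 75) = 358.8 + (+0.02286)·(130) + (+0.001667)·(75) = 358.8 +2.971 +0.125 = 361.896 m.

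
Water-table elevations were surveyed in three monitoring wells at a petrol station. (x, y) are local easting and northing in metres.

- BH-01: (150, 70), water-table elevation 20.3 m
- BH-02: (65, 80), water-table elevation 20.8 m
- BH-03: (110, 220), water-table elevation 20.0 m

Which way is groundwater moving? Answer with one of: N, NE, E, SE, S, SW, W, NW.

Differences from BH-01: to BH-02 (Δx, Δy, Δh) = (-85, 10, +0.5); to BH-03 = (-40, 150, -0.3).
Solve a·Δx + b·Δy = Δh: det = (-85)·150 − (-40)·10 = -12350.
∂h/∂x = [(+0.5)·150 − (-0.3)·10] / -12350 = -0.006316
∂h/∂y = [(-85)·(-0.3) − (-40)·(+0.5)] / -12350 = -0.003684
Flow = −∇h = (+0.006316 east, +0.003684 north), which points northeast.

NE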